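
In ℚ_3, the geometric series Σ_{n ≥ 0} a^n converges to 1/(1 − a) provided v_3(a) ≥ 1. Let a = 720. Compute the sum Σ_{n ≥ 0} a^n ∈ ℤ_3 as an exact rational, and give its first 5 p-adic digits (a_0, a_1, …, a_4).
Σ a^n = 1/(1 − a) = -1/719;  first 5 digits = (1, 0, 2, 2, 0)

v_3(a) = 2 ≥ 1, so the series converges in ℤ_3 to 1/(1 − a) = 1/(1 − 720) = -1/719. Expand this rational in ℤ_3: compute digits iteratively via d_i = x_i mod 3, x_{i+1} = (x_i − d_i)/3. The first 5 digits are (1, 0, 2, 2, 0).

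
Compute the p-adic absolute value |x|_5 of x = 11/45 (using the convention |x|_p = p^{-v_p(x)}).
|11/45|_5 = 5

Step 1 — compute v_5(x) by factoring powers of 5 out of the numerator and denominator: v_5(11/45) = -1. Step 2 — apply |x|_p = p^{-v_p(x)} = 5^{1} = 5.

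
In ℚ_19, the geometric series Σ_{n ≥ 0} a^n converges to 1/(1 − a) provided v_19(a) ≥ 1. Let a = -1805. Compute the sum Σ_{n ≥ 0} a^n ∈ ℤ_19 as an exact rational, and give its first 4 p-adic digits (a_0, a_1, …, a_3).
Σ a^n = 1/(1 − a) = 1/1806;  first 4 digits = (1, 0, 14, 18)

v_19(a) = 2 ≥ 1, so the series converges in ℤ_19 to 1/(1 − a) = 1/(1 − (-1805)) = 1/1806. Expand this rational in ℤ_19: compute digits iteratively via d_i = x_i mod 19, x_{i+1} = (x_i − d_i)/19. The first 4 digits are (1, 0, 14, 18).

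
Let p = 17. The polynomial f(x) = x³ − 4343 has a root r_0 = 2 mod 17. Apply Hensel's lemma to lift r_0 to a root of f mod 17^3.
r_2 = 4048 (mod 4913)

Hensel: r_{i+1} = r_i − f(r_i)/f′(r_i) mod 17^{i+2}, where f′(x) = 3x². Iterate:
  r_0 = 2 (mod 17)
  r_1 = 2 (mod 289)
  r_2 = 4048 (mod 4913)
Final: r = 4048 with f(r) ≡ 0 mod 17^3.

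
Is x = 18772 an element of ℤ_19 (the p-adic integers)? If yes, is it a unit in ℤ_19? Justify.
x ∈ ℤ_19 but not a unit; v_19(x) = 2 > 0

ℤ_19 = {x ∈ ℚ_19 : v_19(x) ≥ 0} and ℤ_19^× = {x ∈ ℤ_19 : v_19(x) = 0}. Here v_19(18772) = v_19(num) − v_19(den) = 2; compare against these criteria.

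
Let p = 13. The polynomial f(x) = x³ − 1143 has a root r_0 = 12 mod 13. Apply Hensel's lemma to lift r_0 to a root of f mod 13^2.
r_1 = 155 (mod 169)

Hensel: r_{i+1} = r_i − f(r_i)/f′(r_i) mod 13^{i+2}, where f′(x) = 3x². Iterate:
  r_0 = 12 (mod 13)
  r_1 = 155 (mod 169)
Final: r = 155 with f(r) ≡ 0 mod 13^2.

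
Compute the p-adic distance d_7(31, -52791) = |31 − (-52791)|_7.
d_7(31, -52791) = 1/2401

Step 1 — x − y = 31 − (-52791) = 52822. Step 2 — v_7(52822) = 4 (factor: 52822 = (7^4 · 22); the sign does not affect v_p). Step 3 — |x − y|_7 = 7^{-4} = 1/2401.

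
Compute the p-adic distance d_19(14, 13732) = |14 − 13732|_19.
d_19(14, 13732) = 1/6859

Step 1 — x − y = 14 − 13732 = -13718. Step 2 — v_19(-13718) = 3 (factor: -13718 = −(19^3 · 2); the sign does not affect v_p). Step 3 — |x − y|_19 = 19^{-3} = 1/6859.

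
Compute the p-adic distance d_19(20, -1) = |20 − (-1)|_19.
d_19(20, -1) = 1

Step 1 — x − y = 20 − (-1) = 21. Step 2 — v_19(21) = 0 (factor: 21 = (19^0 · 21); the sign does not affect v_p). Step 3 — |x − y|_19 = 19^{0} = 1.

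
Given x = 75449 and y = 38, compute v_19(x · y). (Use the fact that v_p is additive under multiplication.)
v_19(2867062) = 4

v_p(x) = 3 (factor: 75449 = 19^3 · 11); v_p(y) = 1 (factor: 38 = 19^1 · 2). Additivity: v_p(xy) = v_p(x) + v_p(y) = 3 + 1 = 4. (Direct check: xy = 2867062 = 19^4 · (22).)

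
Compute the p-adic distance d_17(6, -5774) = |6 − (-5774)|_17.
d_17(6, -5774) = 1/289

Step 1 — x − y = 6 − (-5774) = 5780. Step 2 — v_17(5780) = 2 (factor: 5780 = (17^2 · 20); the sign does not affect v_p). Step 3 — |x − y|_17 = 17^{-2} = 1/289.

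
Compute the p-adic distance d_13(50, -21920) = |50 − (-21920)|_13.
d_13(50, -21920) = 1/2197

Step 1 — x − y = 50 − (-21920) = 21970. Step 2 — v_13(21970) = 3 (factor: 21970 = (13^3 · 10); the sign does not affect v_p). Step 3 — |x − y|_13 = 13^{-3} = 1/2197.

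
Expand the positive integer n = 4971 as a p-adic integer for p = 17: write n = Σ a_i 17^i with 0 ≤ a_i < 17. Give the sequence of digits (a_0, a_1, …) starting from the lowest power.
(a_0, a_1, …) = (7, 3, 0, 1)

Repeated division by 17 gives the digits low-to-high: 4971 = 7 + 3·17^1 + 1·17^3. Digit sequence: (7, 3, 0, 1).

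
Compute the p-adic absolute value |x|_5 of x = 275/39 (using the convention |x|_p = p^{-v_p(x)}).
|275/39|_5 = 1/25

Step 1 — compute v_5(x) by factoring powers of 5 out of the numerator and denominator: v_5(275/39) = 2. Step 2 — apply |x|_p = p^{-v_p(x)} = 5^{-2} = 1/25.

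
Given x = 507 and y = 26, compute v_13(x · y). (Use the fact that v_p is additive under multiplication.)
v_13(13182) = 3

v_p(x) = 2 (factor: 507 = 13^2 · 3); v_p(y) = 1 (factor: 26 = 13^1 · 2). Additivity: v_p(xy) = v_p(x) + v_p(y) = 2 + 1 = 3. (Direct check: xy = 13182 = 13^3 · (6).)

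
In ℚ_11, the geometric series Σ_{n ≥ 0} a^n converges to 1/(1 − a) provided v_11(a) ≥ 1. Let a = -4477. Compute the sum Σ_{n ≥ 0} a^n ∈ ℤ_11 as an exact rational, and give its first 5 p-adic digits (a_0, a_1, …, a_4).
Σ a^n = 1/(1 − a) = 1/4478;  first 5 digits = (1, 0, 7, 7, 4)

v_11(a) = 2 ≥ 1, so the series converges in ℤ_11 to 1/(1 − a) = 1/(1 − (-4477)) = 1/4478. Expand this rational in ℤ_11: compute digits iteratively via d_i = x_i mod 11, x_{i+1} = (x_i − d_i)/11. The first 5 digits are (1, 0, 7, 7, 4).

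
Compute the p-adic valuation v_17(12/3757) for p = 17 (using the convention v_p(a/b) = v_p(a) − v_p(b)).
v_17(12/3757) = -2

Factor powers of 17 from the numerator and denominator of the reduced fraction: 12 = 17^0 · 12 and 3757 = 17^2 · 13. Apply v_p(a/b) = v_p(a) − v_p(b): v_17(12/3757) = 0 − 2 = -2.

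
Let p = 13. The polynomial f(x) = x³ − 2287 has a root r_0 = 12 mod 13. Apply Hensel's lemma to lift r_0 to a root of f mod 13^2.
r_1 = 142 (mod 169)

Hensel: r_{i+1} = r_i − f(r_i)/f′(r_i) mod 13^{i+2}, where f′(x) = 3x². Iterate:
  r_0 = 12 (mod 13)
  r_1 = 142 (mod 169)
Final: r = 142 with f(r) ≡ 0 mod 13^2.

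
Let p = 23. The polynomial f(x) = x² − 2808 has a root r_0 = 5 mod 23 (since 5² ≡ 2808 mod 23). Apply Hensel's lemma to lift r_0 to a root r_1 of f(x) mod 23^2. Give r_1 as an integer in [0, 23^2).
r_1 = 442 (mod 529)

Hensel's recurrence: r_{i+1} = r_i − f(r_i)·(f′(r_i))^{-1} mod 23^{i+2}, with f′(x) = 2x. Iterate:
  r_0 = 5 (mod 23)
  r_1 = 442 (mod 529)
Final: r_1 = 442, and one checks f(r_1) ≡ 0 mod 23^2.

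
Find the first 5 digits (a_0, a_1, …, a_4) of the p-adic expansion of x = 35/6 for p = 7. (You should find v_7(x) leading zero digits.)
(a_0, …, a_4) = (0, 2, 1, 1, 1)

v_7(35/6) = 1, so a_0 = ... = a_0 = 0. Factor out: x = 7^1 · u with u = 5/6 a unit in ℤ_7. Expand u iteratively via a_{v+i} = u_i mod 7, u_{i+1} = (u_i − a_{v+i})/7:
  u_0 = 5/6;  a_1 = 2;  u_1 = (u_0 − 2)/7 = -1/6
  u_1 = -1/6;  a_2 = 1;  u_2 = (u_1 − 1)/7 = -1/6
  u_2 = -1/6;  a_3 = 1;  u_3 = (u_2 − 1)/7 = -1/6
  u_3 = -1/6;  a_4 = 1;  u_4 = (u_3 − 1)/7 = -1/6
Digits: (0, 2, 1, 1, 1).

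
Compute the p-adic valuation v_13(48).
v_13(48) = 0

v_13(n) is the largest exponent k such that 13^k divides n. Factor out: 48 = 13^0 · 48. (Sign doesn't affect v_p.) So v_13(48) = 0.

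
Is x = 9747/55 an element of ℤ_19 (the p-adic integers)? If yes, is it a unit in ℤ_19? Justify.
x ∈ ℤ_19 but not a unit; v_19(x) = 2 > 0

ℤ_19 = {x ∈ ℚ_19 : v_19(x) ≥ 0} and ℤ_19^× = {x ∈ ℤ_19 : v_19(x) = 0}. Here v_19(9747/55) = v_19(num) − v_19(den) = 2; compare against these criteria.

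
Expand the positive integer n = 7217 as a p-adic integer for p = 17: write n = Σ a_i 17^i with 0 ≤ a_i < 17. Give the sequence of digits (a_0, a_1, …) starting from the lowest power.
(a_0, a_1, …) = (9, 16, 7, 1)

Repeated division by 17 gives the digits low-to-high: 7217 = 9 + 16·17^1 + 7·17^2 + 1·17^3. Digit sequence: (9, 16, 7, 1).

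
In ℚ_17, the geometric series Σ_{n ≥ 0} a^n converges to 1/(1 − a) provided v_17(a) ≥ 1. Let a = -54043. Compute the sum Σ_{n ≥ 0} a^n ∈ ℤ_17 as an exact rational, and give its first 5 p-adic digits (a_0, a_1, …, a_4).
Σ a^n = 1/(1 − a) = 1/54044;  first 5 digits = (1, 0, 0, 6, 16)

v_17(a) = 3 ≥ 1, so the series converges in ℤ_17 to 1/(1 − a) = 1/(1 − (-54043)) = 1/54044. Expand this rational in ℤ_17: compute digits iteratively via d_i = x_i mod 17, x_{i+1} = (x_i − d_i)/17. The first 5 digits are (1, 0, 0, 6, 16).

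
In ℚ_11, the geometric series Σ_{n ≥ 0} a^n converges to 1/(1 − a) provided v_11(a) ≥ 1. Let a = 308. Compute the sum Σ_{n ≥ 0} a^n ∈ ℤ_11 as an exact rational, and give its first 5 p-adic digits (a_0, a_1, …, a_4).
Σ a^n = 1/(1 − a) = -1/307;  first 5 digits = (1, 6, 5, 1, 9)

v_11(a) = 1 ≥ 1, so the series converges in ℤ_11 to 1/(1 − a) = 1/(1 − 308) = -1/307. Expand this rational in ℤ_11: compute digits iteratively via d_i = x_i mod 11, x_{i+1} = (x_i − d_i)/11. The first 5 digits are (1, 6, 5, 1, 9).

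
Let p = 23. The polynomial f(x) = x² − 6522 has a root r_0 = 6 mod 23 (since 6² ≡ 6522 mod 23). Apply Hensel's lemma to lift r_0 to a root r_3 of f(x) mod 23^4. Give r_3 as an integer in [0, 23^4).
r_3 = 134119 (mod 279841)

Hensel's recurrence: r_{i+1} = r_i − f(r_i)·(f′(r_i))^{-1} mod 23^{i+2}, with f′(x) = 2x. Iterate:
  r_0 = 6 (mod 23)
  r_1 = 282 (mod 529)
  r_2 = 282 (mod 12167)
  r_3 = 134119 (mod 279841)
Final: r_3 = 134119, and one checks f(r_3) ≡ 0 mod 23^4.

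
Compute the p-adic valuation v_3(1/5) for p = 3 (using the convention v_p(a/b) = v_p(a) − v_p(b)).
v_3(1/5) = 0

Factor powers of 3 from the numerator and denominator of the reduced fraction: 1 = 3^0 · 1 and 5 = 3^0 · 5. Apply v_p(a/b) = v_p(a) − v_p(b): v_3(1/5) = 0 − 0 = 0.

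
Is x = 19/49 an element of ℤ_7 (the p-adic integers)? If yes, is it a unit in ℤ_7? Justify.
x ∉ ℤ_7 (v_7(x) = -2 < 0)

ℤ_7 = {x ∈ ℚ_7 : v_7(x) ≥ 0} and ℤ_7^× = {x ∈ ℤ_7 : v_7(x) = 0}. Here v_7(19/49) = v_7(num) − v_7(den) = -2; compare against these criteria.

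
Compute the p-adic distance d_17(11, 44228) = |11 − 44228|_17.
d_17(11, 44228) = 1/4913

Step 1 — x − y = 11 − 44228 = -44217. Step 2 — v_17(-44217) = 3 (factor: -44217 = −(17^3 · 9); the sign does not affect v_p). Step 3 — |x − y|_17 = 17^{-3} = 1/4913.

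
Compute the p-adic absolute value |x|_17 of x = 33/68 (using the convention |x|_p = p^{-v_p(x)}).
|33/68|_17 = 17

Step 1 — compute v_17(x) by factoring powers of 17 out of the numerator and denominator: v_17(33/68) = -1. Step 2 — apply |x|_p = p^{-v_p(x)} = 17^{1} = 17.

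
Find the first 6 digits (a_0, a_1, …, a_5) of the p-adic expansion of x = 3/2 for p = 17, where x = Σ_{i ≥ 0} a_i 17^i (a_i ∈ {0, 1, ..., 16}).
(a_0, …, a_5) = (10, 8, 8, 8, 8, 8)

v_17(3/2) = 0 (numerator and denominator both coprime to 17), so x ∈ ℤ_17^×. Compute digits iteratively via a_i = x_i mod 17, x_{i+1} = (x_i − a_i)/17, with x_0 = x:
  x_0 = 3/2;  a_0 = 10;  x_1 = (x_0 − 10)/17 = -1/2
  x_1 = -1/2;  a_1 = 8;  x_2 = (x_1 − 8)/17 = -1/2
  x_2 = -1/2;  a_2 = 8;  x_3 = (x_2 − 8)/17 = -1/2
  x_3 = -1/2;  a_3 = 8;  x_4 = (x_3 − 8)/17 = -1/2
  x_4 = -1/2;  a_4 = 8;  x_5 = (x_4 − 8)/17 = -1/2
  x_5 = -1/2;  a_5 = 8;  x_6 = (x_5 − 8)/17 = -1/2
Digits: (10, 8, 8, 8, 8, 8).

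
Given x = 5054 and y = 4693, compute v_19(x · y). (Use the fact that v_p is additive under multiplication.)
v_19(23718422) = 4

v_p(x) = 2 (factor: 5054 = 19^2 · 14); v_p(y) = 2 (factor: 4693 = 19^2 · 13). Additivity: v_p(xy) = v_p(x) + v_p(y) = 2 + 2 = 4. (Direct check: xy = 23718422 = 19^4 · (182).)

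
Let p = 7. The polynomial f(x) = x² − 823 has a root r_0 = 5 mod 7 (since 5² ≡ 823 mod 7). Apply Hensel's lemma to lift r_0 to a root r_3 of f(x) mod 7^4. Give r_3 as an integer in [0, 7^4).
r_3 = 75 (mod 2401)

Hensel's recurrence: r_{i+1} = r_i − f(r_i)·(f′(r_i))^{-1} mod 7^{i+2}, with f′(x) = 2x. Iterate:
  r_0 = 5 (mod 7)
  r_1 = 26 (mod 49)
  r_2 = 75 (mod 343)
  r_3 = 75 (mod 2401)
Final: r_3 = 75, and one checks f(r_3) ≡ 0 mod 7^4.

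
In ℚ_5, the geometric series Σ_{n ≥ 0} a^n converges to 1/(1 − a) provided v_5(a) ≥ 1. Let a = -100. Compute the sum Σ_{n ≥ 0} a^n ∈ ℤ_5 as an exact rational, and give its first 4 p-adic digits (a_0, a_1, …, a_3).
Σ a^n = 1/(1 − a) = 1/101;  first 4 digits = (1, 0, 1, 4)

v_5(a) = 2 ≥ 1, so the series converges in ℤ_5 to 1/(1 − a) = 1/(1 − (-100)) = 1/101. Expand this rational in ℤ_5: compute digits iteratively via d_i = x_i mod 5, x_{i+1} = (x_i − d_i)/5. The first 4 digits are (1, 0, 1, 4).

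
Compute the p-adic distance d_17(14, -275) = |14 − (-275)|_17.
d_17(14, -275) = 1/289

Step 1 — x − y = 14 − (-275) = 289. Step 2 — v_17(289) = 2 (factor: 289 = (17^2 · 1); the sign does not affect v_p). Step 3 — |x − y|_17 = 17^{-2} = 1/289.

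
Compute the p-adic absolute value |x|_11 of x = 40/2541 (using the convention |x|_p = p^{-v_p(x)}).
|40/2541|_11 = 121

Step 1 — compute v_11(x) by factoring powers of 11 out of the numerator and denominator: v_11(40/2541) = -2. Step 2 — apply |x|_p = p^{-v_p(x)} = 11^{2} = 121.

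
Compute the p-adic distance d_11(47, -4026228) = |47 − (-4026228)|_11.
d_11(47, -4026228) = 1/161051

Step 1 — x − y = 47 − (-4026228) = 4026275. Step 2 — v_11(4026275) = 5 (factor: 4026275 = (11^5 · 25); the sign does not affect v_p). Step 3 — |x − y|_11 = 11^{-5} = 1/161051.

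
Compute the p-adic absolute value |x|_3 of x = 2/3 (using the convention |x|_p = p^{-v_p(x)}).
|2/3|_3 = 3

Step 1 — compute v_3(x) by factoring powers of 3 out of the numerator and denominator: v_3(2/3) = -1. Step 2 — apply |x|_p = p^{-v_p(x)} = 3^{1} = 3.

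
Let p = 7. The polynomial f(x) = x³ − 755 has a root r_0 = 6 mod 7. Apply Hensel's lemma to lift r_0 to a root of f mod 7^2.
r_1 = 6 (mod 49)

Hensel: r_{i+1} = r_i − f(r_i)/f′(r_i) mod 7^{i+2}, where f′(x) = 3x². Iterate:
  r_0 = 6 (mod 7)
  r_1 = 6 (mod 49)
Final: r = 6 with f(r) ≡ 0 mod 7^2.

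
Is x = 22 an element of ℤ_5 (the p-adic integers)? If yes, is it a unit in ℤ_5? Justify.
x ∈ ℤ_5^× (unit); v_5(x) = 0

ℤ_5 = {x ∈ ℚ_5 : v_5(x) ≥ 0} and ℤ_5^× = {x ∈ ℤ_5 : v_5(x) = 0}. Here v_5(22) = v_5(num) − v_5(den) = 0; compare against these criteria.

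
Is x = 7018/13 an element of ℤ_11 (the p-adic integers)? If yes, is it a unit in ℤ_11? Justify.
x ∈ ℤ_11 but not a unit; v_11(x) = 2 > 0

ℤ_11 = {x ∈ ℚ_11 : v_11(x) ≥ 0} and ℤ_11^× = {x ∈ ℤ_11 : v_11(x) = 0}. Here v_11(7018/13) = v_11(num) − v_11(den) = 2; compare against these criteria.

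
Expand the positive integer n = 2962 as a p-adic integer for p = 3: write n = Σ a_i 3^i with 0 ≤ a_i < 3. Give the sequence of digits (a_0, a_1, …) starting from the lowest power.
(a_0, a_1, …) = (1, 0, 2, 1, 0, 0, 1, 1)

Repeated division by 3 gives the digits low-to-high: 2962 = 1 + 2·3^2 + 1·3^3 + 1·3^6 + 1·3^7. Digit sequence: (1, 0, 2, 1, 0, 0, 1, 1).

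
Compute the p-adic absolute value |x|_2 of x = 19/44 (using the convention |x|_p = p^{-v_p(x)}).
|19/44|_2 = 4

Step 1 — compute v_2(x) by factoring powers of 2 out of the numerator and denominator: v_2(19/44) = -2. Step 2 — apply |x|_p = p^{-v_p(x)} = 2^{2} = 4.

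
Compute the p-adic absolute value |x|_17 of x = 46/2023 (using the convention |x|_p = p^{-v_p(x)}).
|46/2023|_17 = 289

Step 1 — compute v_17(x) by factoring powers of 17 out of the numerator and denominator: v_17(46/2023) = -2. Step 2 — apply |x|_p = p^{-v_p(x)} = 17^{2} = 289.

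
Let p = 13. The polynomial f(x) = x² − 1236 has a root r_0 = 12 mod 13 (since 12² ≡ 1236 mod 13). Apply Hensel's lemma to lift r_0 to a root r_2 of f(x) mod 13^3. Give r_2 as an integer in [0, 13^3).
r_2 = 818 (mod 2197)

Hensel's recurrence: r_{i+1} = r_i − f(r_i)·(f′(r_i))^{-1} mod 13^{i+2}, with f′(x) = 2x. Iterate:
  r_0 = 12 (mod 13)
  r_1 = 142 (mod 169)
  r_2 = 818 (mod 2197)
Final: r_2 = 818, and one checks f(r_2) ≡ 0 mod 13^3.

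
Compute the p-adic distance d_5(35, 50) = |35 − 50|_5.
d_5(35, 50) = 1/5

Step 1 — x − y = 35 − 50 = -15. Step 2 — v_5(-15) = 1 (factor: -15 = −(5^1 · 3); the sign does not affect v_p). Step 3 — |x − y|_5 = 5^{-1} = 1/5.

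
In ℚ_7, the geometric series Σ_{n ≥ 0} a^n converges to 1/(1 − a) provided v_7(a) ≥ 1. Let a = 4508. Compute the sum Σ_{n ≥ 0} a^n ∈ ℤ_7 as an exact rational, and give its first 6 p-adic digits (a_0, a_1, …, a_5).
Σ a^n = 1/(1 − a) = -1/4507;  first 6 digits = (1, 0, 1, 6, 2, 5)

v_7(a) = 2 ≥ 1, so the series converges in ℤ_7 to 1/(1 − a) = 1/(1 − 4508) = -1/4507. Expand this rational in ℤ_7: compute digits iteratively via d_i = x_i mod 7, x_{i+1} = (x_i − d_i)/7. The first 6 digits are (1, 0, 1, 6, 2, 5).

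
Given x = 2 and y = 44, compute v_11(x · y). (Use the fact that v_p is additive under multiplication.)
v_11(88) = 1

v_p(x) = 0 (factor: 2 = 11^0 · 2); v_p(y) = 1 (factor: 44 = 11^1 · 4). Additivity: v_p(xy) = v_p(x) + v_p(y) = 0 + 1 = 1. (Direct check: xy = 88 = 11^1 · (8).)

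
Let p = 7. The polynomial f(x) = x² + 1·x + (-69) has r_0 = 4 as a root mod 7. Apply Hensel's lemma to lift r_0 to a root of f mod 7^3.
r_2 = 200 (mod 343)

Hensel: r_{i+1} = r_i − f(r_i)·(f′(r_i))^{-1} mod 7^{i+2}, f′(x) = 2x + 1. Iterate:
  r_0 = 4 (mod 7)
  r_1 = 4 (mod 49)
  r_2 = 200 (mod 343)
Final: r = 200 satisfies f(r) ≡ 0 mod 7^3.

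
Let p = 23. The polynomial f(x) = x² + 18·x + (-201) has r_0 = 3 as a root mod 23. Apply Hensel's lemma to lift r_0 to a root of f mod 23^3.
r_2 = 2257 (mod 12167)

Hensel: r_{i+1} = r_i − f(r_i)·(f′(r_i))^{-1} mod 23^{i+2}, f′(x) = 2x + 18. Iterate:
  r_0 = 3 (mod 23)
  r_1 = 141 (mod 529)
  r_2 = 2257 (mod 12167)
Final: r = 2257 satisfies f(r) ≡ 0 mod 23^3.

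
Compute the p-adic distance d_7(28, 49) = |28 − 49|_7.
d_7(28, 49) = 1/7

Step 1 — x − y = 28 − 49 = -21. Step 2 — v_7(-21) = 1 (factor: -21 = −(7^1 · 3); the sign does not affect v_p). Step 3 — |x − y|_7 = 7^{-1} = 1/7.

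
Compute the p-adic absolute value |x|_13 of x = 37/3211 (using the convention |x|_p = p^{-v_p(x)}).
|37/3211|_13 = 169

Step 1 — compute v_13(x) by factoring powers of 13 out of the numerator and denominator: v_13(37/3211) = -2. Step 2 — apply |x|_p = p^{-v_p(x)} = 13^{2} = 169.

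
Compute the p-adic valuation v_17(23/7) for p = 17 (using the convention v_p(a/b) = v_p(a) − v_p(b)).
v_17(23/7) = 0

Factor powers of 17 from the numerator and denominator of the reduced fraction: 23 = 17^0 · 23 and 7 = 17^0 · 7. Apply v_p(a/b) = v_p(a) − v_p(b): v_17(23/7) = 0 − 0 = 0.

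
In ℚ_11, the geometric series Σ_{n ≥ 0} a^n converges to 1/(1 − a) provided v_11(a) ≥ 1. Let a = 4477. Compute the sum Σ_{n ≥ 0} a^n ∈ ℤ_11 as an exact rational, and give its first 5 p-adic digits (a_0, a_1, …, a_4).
Σ a^n = 1/(1 − a) = -1/4476;  first 5 digits = (1, 0, 4, 3, 5)

v_11(a) = 2 ≥ 1, so the series converges in ℤ_11 to 1/(1 − a) = 1/(1 − 4477) = -1/4476. Expand this rational in ℤ_11: compute digits iteratively via d_i = x_i mod 11, x_{i+1} = (x_i − d_i)/11. The first 5 digits are (1, 0, 4, 3, 5).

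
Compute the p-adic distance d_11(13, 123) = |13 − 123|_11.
d_11(13, 123) = 1/11

Step 1 — x − y = 13 − 123 = -110. Step 2 — v_11(-110) = 1 (factor: -110 = −(11^1 · 10); the sign does not affect v_p). Step 3 — |x − y|_11 = 11^{-1} = 1/11.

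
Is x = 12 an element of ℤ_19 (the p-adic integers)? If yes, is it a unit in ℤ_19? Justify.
x ∈ ℤ_19^× (unit); v_19(x) = 0

ℤ_19 = {x ∈ ℚ_19 : v_19(x) ≥ 0} and ℤ_19^× = {x ∈ ℤ_19 : v_19(x) = 0}. Here v_19(12) = v_19(num) − v_19(den) = 0; compare against these criteria.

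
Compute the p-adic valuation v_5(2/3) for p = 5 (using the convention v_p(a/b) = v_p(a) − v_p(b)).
v_5(2/3) = 0

Factor powers of 5 from the numerator and denominator of the reduced fraction: 2 = 5^0 · 2 and 3 = 5^0 · 3. Apply v_p(a/b) = v_p(a) − v_p(b): v_5(2/3) = 0 − 0 = 0.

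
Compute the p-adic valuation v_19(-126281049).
v_19(-126281049) = 5

v_19(n) is the largest exponent k such that 19^k divides n. Factor out: -126281049 = -19^5 · 51. (Sign doesn't affect v_p.) So v_19(-126281049) = 5.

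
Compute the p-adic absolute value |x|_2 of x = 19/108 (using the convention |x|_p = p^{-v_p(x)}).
|19/108|_2 = 4

Step 1 — compute v_2(x) by factoring powers of 2 out of the numerator and denominator: v_2(19/108) = -2. Step 2 — apply |x|_p = p^{-v_p(x)} = 2^{2} = 4.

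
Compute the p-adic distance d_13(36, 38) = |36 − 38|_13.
d_13(36, 38) = 1

Step 1 — x − y = 36 − 38 = -2. Step 2 — v_13(-2) = 0 (factor: -2 = −(13^0 · 2); the sign does not affect v_p). Step 3 — |x − y|_13 = 13^{0} = 1.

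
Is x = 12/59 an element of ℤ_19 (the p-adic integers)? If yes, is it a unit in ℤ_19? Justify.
x ∈ ℤ_19^× (unit); v_19(x) = 0

ℤ_19 = {x ∈ ℚ_19 : v_19(x) ≥ 0} and ℤ_19^× = {x ∈ ℤ_19 : v_19(x) = 0}. Here v_19(12/59) = v_19(num) − v_19(den) = 0; compare against these criteria.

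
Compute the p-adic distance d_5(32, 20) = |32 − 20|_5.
d_5(32, 20) = 1

Step 1 — x − y = 32 − 20 = 12. Step 2 — v_5(12) = 0 (factor: 12 = (5^0 · 12); the sign does not affect v_p). Step 3 — |x − y|_5 = 5^{0} = 1.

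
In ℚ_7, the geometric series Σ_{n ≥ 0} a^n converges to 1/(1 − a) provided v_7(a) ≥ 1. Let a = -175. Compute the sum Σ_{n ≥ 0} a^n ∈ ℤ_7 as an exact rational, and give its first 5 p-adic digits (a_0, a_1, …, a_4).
Σ a^n = 1/(1 − a) = 1/176;  first 5 digits = (1, 3, 5, 3, 3)

v_7(a) = 1 ≥ 1, so the series converges in ℤ_7 to 1/(1 − a) = 1/(1 − (-175)) = 1/176. Expand this rational in ℤ_7: compute digits iteratively via d_i = x_i mod 7, x_{i+1} = (x_i − d_i)/7. The first 5 digits are (1, 3, 5, 3, 3).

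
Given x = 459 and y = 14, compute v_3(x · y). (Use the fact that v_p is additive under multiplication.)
v_3(6426) = 3

v_p(x) = 3 (factor: 459 = 3^3 · 17); v_p(y) = 0 (factor: 14 = 3^0 · 14). Additivity: v_p(xy) = v_p(x) + v_p(y) = 3 + 0 = 3. (Direct check: xy = 6426 = 3^3 · (238).)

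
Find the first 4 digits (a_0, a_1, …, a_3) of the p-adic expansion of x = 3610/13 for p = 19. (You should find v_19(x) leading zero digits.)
(a_0, …, a_3) = (0, 0, 11, 17)

v_19(3610/13) = 2, so a_0 = ... = a_1 = 0. Factor out: x = 19^2 · u with u = 10/13 a unit in ℤ_19. Expand u iteratively via a_{v+i} = u_i mod 19, u_{i+1} = (u_i − a_{v+i})/19:
  u_0 = 10/13;  a_2 = 11;  u_1 = (u_0 − 11)/19 = -7/13
  u_1 = -7/13;  a_3 = 17;  u_2 = (u_1 − 17)/19 = -12/13
Digits: (0, 0, 11, 17).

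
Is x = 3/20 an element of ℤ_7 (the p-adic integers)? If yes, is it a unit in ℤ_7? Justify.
x ∈ ℤ_7^× (unit); v_7(x) = 0

ℤ_7 = {x ∈ ℚ_7 : v_7(x) ≥ 0} and ℤ_7^× = {x ∈ ℤ_7 : v_7(x) = 0}. Here v_7(3/20) = v_7(num) − v_7(den) = 0; compare against these criteria.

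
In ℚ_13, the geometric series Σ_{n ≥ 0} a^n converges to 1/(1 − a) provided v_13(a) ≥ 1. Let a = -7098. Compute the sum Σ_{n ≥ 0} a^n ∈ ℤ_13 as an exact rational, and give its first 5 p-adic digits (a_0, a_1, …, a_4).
Σ a^n = 1/(1 − a) = 1/7099;  first 5 digits = (1, 0, 10, 9, 8)

v_13(a) = 2 ≥ 1, so the series converges in ℤ_13 to 1/(1 − a) = 1/(1 − (-7098)) = 1/7099. Expand this rational in ℤ_13: compute digits iteratively via d_i = x_i mod 13, x_{i+1} = (x_i − d_i)/13. The first 5 digits are (1, 0, 10, 9, 8).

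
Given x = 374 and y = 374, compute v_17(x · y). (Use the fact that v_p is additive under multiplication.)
v_17(139876) = 2

v_p(x) = 1 (factor: 374 = 17^1 · 22); v_p(y) = 1 (factor: 374 = 17^1 · 22). Additivity: v_p(xy) = v_p(x) + v_p(y) = 1 + 1 = 2. (Direct check: xy = 139876 = 17^2 · (484).)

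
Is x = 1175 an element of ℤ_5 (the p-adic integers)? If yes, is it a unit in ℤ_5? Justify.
x ∈ ℤ_5 but not a unit; v_5(x) = 2 > 0

ℤ_5 = {x ∈ ℚ_5 : v_5(x) ≥ 0} and ℤ_5^× = {x ∈ ℤ_5 : v_5(x) = 0}. Here v_5(1175) = v_5(num) − v_5(den) = 2; compare against these criteria.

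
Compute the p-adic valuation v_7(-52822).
v_7(-52822) = 4

v_7(n) is the largest exponent k such that 7^k divides n. Factor out: -52822 = -7^4 · 22. (Sign doesn't affect v_p.) So v_7(-52822) = 4.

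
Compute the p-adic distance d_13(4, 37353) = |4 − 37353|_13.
d_13(4, 37353) = 1/2197

Step 1 — x − y = 4 − 37353 = -37349. Step 2 — v_13(-37349) = 3 (factor: -37349 = −(13^3 · 17); the sign does not affect v_p). Step 3 — |x − y|_13 = 13^{-3} = 1/2197.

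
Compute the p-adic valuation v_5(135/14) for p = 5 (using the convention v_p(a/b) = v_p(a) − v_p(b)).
v_5(135/14) = 1

Factor powers of 5 from the numerator and denominator of the reduced fraction: 135 = 5^1 · 27 and 14 = 5^0 · 14. Apply v_p(a/b) = v_p(a) − v_p(b): v_5(135/14) = 1 − 0 = 1.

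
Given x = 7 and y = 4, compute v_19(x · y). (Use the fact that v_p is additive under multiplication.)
v_19(28) = 0

v_p(x) = 0 (factor: 7 = 19^0 · 7); v_p(y) = 0 (factor: 4 = 19^0 · 4). Additivity: v_p(xy) = v_p(x) + v_p(y) = 0 + 0 = 0. (Direct check: xy = 28 = 19^0 · (28).)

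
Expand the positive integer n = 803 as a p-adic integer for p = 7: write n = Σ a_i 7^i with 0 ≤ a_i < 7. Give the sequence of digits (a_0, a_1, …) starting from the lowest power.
(a_0, a_1, …) = (5, 2, 2, 2)

Repeated division by 7 gives the digits low-to-high: 803 = 5 + 2·7^1 + 2·7^2 + 2·7^3. Digit sequence: (5, 2, 2, 2).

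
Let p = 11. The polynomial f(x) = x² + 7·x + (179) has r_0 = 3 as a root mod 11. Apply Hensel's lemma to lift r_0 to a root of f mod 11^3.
r_2 = 1169 (mod 1331)

Hensel: r_{i+1} = r_i − f(r_i)·(f′(r_i))^{-1} mod 11^{i+2}, f′(x) = 2x + 7. Iterate:
  r_0 = 3 (mod 11)
  r_1 = 80 (mod 121)
  r_2 = 1169 (mod 1331)
Final: r = 1169 satisfies f(r) ≡ 0 mod 11^3.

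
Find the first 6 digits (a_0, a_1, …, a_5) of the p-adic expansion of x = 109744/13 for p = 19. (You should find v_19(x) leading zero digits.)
(a_0, …, a_5) = (0, 0, 0, 10, 1, 16)

v_19(109744/13) = 3, so a_0 = ... = a_2 = 0. Factor out: x = 19^3 · u with u = 16/13 a unit in ℤ_19. Expand u iteratively via a_{v+i} = u_i mod 19, u_{i+1} = (u_i − a_{v+i})/19:
  u_0 = 16/13;  a_3 = 10;  u_1 = (u_0 − 10)/19 = -6/13
  u_1 = -6/13;  a_4 = 1;  u_2 = (u_1 − 1)/19 = -1/13
  u_2 = -1/13;  a_5 = 16;  u_3 = (u_2 − 16)/19 = -11/13
Digits: (0, 0, 0, 10, 1, 16).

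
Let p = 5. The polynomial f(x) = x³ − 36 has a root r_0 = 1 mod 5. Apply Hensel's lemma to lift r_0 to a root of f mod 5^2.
r_1 = 21 (mod 25)

Hensel: r_{i+1} = r_i − f(r_i)/f′(r_i) mod 5^{i+2}, where f′(x) = 3x². Iterate:
  r_0 = 1 (mod 5)
  r_1 = 21 (mod 25)
Final: r = 21 with f(r) ≡ 0 mod 5^2.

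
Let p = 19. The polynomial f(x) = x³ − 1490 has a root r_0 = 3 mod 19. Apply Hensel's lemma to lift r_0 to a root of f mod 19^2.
r_1 = 231 (mod 361)

Hensel: r_{i+1} = r_i − f(r_i)/f′(r_i) mod 19^{i+2}, where f′(x) = 3x². Iterate:
  r_0 = 3 (mod 19)
  r_1 = 231 (mod 361)
Final: r = 231 with f(r) ≡ 0 mod 19^2.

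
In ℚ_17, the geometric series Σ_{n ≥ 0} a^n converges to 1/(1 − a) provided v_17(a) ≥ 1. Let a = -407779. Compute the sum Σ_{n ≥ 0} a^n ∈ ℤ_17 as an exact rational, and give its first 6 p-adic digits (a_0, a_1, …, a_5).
Σ a^n = 1/(1 − a) = 1/407780;  first 6 digits = (1, 0, 0, 2, 12, 16)

v_17(a) = 3 ≥ 1, so the series converges in ℤ_17 to 1/(1 − a) = 1/(1 − (-407779)) = 1/407780. Expand this rational in ℤ_17: compute digits iteratively via d_i = x_i mod 17, x_{i+1} = (x_i − d_i)/17. The first 6 digits are (1, 0, 0, 2, 12, 16).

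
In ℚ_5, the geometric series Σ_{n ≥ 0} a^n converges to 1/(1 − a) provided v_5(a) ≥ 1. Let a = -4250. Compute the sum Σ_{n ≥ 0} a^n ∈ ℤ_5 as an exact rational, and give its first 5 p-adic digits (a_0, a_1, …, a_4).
Σ a^n = 1/(1 − a) = 1/4251;  first 5 digits = (1, 0, 0, 1, 3)

v_5(a) = 3 ≥ 1, so the series converges in ℤ_5 to 1/(1 − a) = 1/(1 − (-4250)) = 1/4251. Expand this rational in ℤ_5: compute digits iteratively via d_i = x_i mod 5, x_{i+1} = (x_i − d_i)/5. The first 5 digits are (1, 0, 0, 1, 3).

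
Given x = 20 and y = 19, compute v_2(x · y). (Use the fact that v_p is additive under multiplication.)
v_2(380) = 2

v_p(x) = 2 (factor: 20 = 2^2 · 5); v_p(y) = 0 (factor: 19 = 2^0 · 19). Additivity: v_p(xy) = v_p(x) + v_p(y) = 2 + 0 = 2. (Direct check: xy = 380 = 2^2 · (95).)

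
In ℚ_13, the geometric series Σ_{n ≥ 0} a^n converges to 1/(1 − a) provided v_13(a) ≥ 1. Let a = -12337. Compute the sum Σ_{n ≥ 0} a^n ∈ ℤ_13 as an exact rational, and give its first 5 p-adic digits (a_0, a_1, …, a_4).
Σ a^n = 1/(1 − a) = 1/12338;  first 5 digits = (1, 0, 5, 7, 11)

v_13(a) = 2 ≥ 1, so the series converges in ℤ_13 to 1/(1 − a) = 1/(1 − (-12337)) = 1/12338. Expand this rational in ℤ_13: compute digits iteratively via d_i = x_i mod 13, x_{i+1} = (x_i − d_i)/13. The first 5 digits are (1, 0, 5, 7, 11).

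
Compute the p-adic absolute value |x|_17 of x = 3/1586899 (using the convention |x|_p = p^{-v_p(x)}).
|3/1586899|_17 = 83521

Step 1 — compute v_17(x) by factoring powers of 17 out of the numerator and denominator: v_17(3/1586899) = -4. Step 2 — apply |x|_p = p^{-v_p(x)} = 17^{4} = 83521.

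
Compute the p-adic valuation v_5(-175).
v_5(-175) = 2

v_5(n) is the largest exponent k such that 5^k divides n. Factor out: -175 = -5^2 · 7. (Sign doesn't affect v_p.) So v_5(-175) = 2.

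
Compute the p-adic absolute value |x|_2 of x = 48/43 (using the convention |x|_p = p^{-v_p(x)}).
|48/43|_2 = 1/16

Step 1 — compute v_2(x) by factoring powers of 2 out of the numerator and denominator: v_2(48/43) = 4. Step 2 — apply |x|_p = p^{-v_p(x)} = 2^{-4} = 1/16.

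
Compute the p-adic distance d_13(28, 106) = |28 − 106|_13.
d_13(28, 106) = 1/13

Step 1 — x − y = 28 − 106 = -78. Step 2 — v_13(-78) = 1 (factor: -78 = −(13^1 · 6); the sign does not affect v_p). Step 3 — |x − y|_13 = 13^{-1} = 1/13.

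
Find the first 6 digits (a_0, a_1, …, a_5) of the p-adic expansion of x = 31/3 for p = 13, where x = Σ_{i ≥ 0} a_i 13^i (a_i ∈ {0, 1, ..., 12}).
(a_0, …, a_5) = (6, 9, 8, 8, 8, 8)

v_13(31/3) = 0 (numerator and denominator both coprime to 13), so x ∈ ℤ_13^×. Compute digits iteratively via a_i = x_i mod 13, x_{i+1} = (x_i − a_i)/13, with x_0 = x:
  x_0 = 31/3;  a_0 = 6;  x_1 = (x_0 − 6)/13 = 1/3
  x_1 = 1/3;  a_1 = 9;  x_2 = (x_1 − 9)/13 = -2/3
  x_2 = -2/3;  a_2 = 8;  x_3 = (x_2 − 8)/13 = -2/3
  x_3 = -2/3;  a_3 = 8;  x_4 = (x_3 − 8)/13 = -2/3
  x_4 = -2/3;  a_4 = 8;  x_5 = (x_4 − 8)/13 = -2/3
  x_5 = -2/3;  a_5 = 8;  x_6 = (x_5 − 8)/13 = -2/3
Digits: (6, 9, 8, 8, 8, 8).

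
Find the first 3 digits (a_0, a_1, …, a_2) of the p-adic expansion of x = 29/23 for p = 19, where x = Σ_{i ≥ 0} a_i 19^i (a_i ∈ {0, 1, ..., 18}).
(a_0, …, a_2) = (12, 11, 6)

v_19(29/23) = 0 (numerator and denominator both coprime to 19), so x ∈ ℤ_19^×. Compute digits iteratively via a_i = x_i mod 19, x_{i+1} = (x_i − a_i)/19, with x_0 = x:
  x_0 = 29/23;  a_0 = 12;  x_1 = (x_0 − 12)/19 = -13/23
  x_1 = -13/23;  a_1 = 11;  x_2 = (x_1 − 11)/19 = -14/23
  x_2 = -14/23;  a_2 = 6;  x_3 = (x_2 − 6)/19 = -8/23
Digits: (12, 11, 6).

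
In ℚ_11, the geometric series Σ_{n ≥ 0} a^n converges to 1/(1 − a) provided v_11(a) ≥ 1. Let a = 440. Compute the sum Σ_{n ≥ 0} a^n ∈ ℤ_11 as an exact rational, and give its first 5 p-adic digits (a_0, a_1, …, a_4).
Σ a^n = 1/(1 − a) = -1/439;  first 5 digits = (1, 7, 8, 4, 4)

v_11(a) = 1 ≥ 1, so the series converges in ℤ_11 to 1/(1 − a) = 1/(1 − 440) = -1/439. Expand this rational in ℤ_11: compute digits iteratively via d_i = x_i mod 11, x_{i+1} = (x_i − d_i)/11. The first 5 digits are (1, 7, 8, 4, 4).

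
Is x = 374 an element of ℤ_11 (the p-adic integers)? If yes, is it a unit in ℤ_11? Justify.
x ∈ ℤ_11 but not a unit; v_11(x) = 1 > 0

ℤ_11 = {x ∈ ℚ_11 : v_11(x) ≥ 0} and ℤ_11^× = {x ∈ ℤ_11 : v_11(x) = 0}. Here v_11(374) = v_11(num) − v_11(den) = 1; compare against these criteria.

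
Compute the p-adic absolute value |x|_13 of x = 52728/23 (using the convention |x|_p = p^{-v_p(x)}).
|52728/23|_13 = 1/2197

Step 1 — compute v_13(x) by factoring powers of 13 out of the numerator and denominator: v_13(52728/23) = 3. Step 2 — apply |x|_p = p^{-v_p(x)} = 13^{-3} = 1/2197.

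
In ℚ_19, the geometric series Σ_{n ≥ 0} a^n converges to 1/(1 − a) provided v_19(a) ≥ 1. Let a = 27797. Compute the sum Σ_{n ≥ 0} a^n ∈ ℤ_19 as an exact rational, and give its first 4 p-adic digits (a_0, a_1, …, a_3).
Σ a^n = 1/(1 − a) = -1/27796;  first 4 digits = (1, 0, 1, 4)

v_19(a) = 2 ≥ 1, so the series converges in ℤ_19 to 1/(1 − a) = 1/(1 − 27797) = -1/27796. Expand this rational in ℤ_19: compute digits iteratively via d_i = x_i mod 19, x_{i+1} = (x_i − d_i)/19. The first 4 digits are (1, 0, 1, 4).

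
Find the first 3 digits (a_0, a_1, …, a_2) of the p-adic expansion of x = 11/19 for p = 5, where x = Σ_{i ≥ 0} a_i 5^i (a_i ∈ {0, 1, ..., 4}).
(a_0, …, a_2) = (4, 3, 4)

v_5(11/19) = 0 (numerator and denominator both coprime to 5), so x ∈ ℤ_5^×. Compute digits iteratively via a_i = x_i mod 5, x_{i+1} = (x_i − a_i)/5, with x_0 = x:
  x_0 = 11/19;  a_0 = 4;  x_1 = (x_0 − 4)/5 = -13/19
  x_1 = -13/19;  a_1 = 3;  x_2 = (x_1 − 3)/5 = -14/19
  x_2 = -14/19;  a_2 = 4;  x_3 = (x_2 − 4)/5 = -18/19
Digits: (4, 3, 4).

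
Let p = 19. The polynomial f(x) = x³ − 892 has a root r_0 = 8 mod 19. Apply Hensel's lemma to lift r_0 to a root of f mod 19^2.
r_1 = 198 (mod 361)

Hensel: r_{i+1} = r_i − f(r_i)/f′(r_i) mod 19^{i+2}, where f′(x) = 3x². Iterate:
  r_0 = 8 (mod 19)
  r_1 = 198 (mod 361)
Final: r = 198 with f(r) ≡ 0 mod 19^2.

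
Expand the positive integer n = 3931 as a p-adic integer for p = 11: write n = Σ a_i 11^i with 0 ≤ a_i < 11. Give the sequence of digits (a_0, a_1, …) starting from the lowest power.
(a_0, a_1, …) = (4, 5, 10, 2)

Repeated division by 11 gives the digits low-to-high: 3931 = 4 + 5·11^1 + 10·11^2 + 2·11^3. Digit sequence: (4, 5, 10, 2).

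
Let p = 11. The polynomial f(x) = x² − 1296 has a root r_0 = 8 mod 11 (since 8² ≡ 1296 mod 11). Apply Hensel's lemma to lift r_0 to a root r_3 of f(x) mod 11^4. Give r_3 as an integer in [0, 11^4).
r_3 = 14605 (mod 14641)

Hensel's recurrence: r_{i+1} = r_i − f(r_i)·(f′(r_i))^{-1} mod 11^{i+2}, with f′(x) = 2x. Iterate:
  r_0 = 8 (mod 11)
  r_1 = 85 (mod 121)
  r_2 = 1295 (mod 1331)
  r_3 = 14605 (mod 14641)
Final: r_3 = 14605, and one checks f(r_3) ≡ 0 mod 11^4.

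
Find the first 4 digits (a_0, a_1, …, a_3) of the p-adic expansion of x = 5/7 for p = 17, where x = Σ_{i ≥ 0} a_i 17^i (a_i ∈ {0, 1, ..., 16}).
(a_0, …, a_3) = (8, 2, 12, 9)

v_17(5/7) = 0 (numerator and denominator both coprime to 17), so x ∈ ℤ_17^×. Compute digits iteratively via a_i = x_i mod 17, x_{i+1} = (x_i − a_i)/17, with x_0 = x:
  x_0 = 5/7;  a_0 = 8;  x_1 = (x_0 − 8)/17 = -3/7
  x_1 = -3/7;  a_1 = 2;  x_2 = (x_1 − 2)/17 = -1/7
  x_2 = -1/7;  a_2 = 12;  x_3 = (x_2 − 12)/17 = -5/7
  x_3 = -5/7;  a_3 = 9;  x_4 = (x_3 − 9)/17 = -4/7
Digits: (8, 2, 12, 9).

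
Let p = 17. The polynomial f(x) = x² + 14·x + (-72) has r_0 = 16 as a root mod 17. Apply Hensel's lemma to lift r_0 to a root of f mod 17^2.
r_1 = 271 (mod 289)

Hensel: r_{i+1} = r_i − f(r_i)·(f′(r_i))^{-1} mod 17^{i+2}, f′(x) = 2x + 14. Iterate:
  r_0 = 16 (mod 17)
  r_1 = 271 (mod 289)
Final: r = 271 satisfies f(r) ≡ 0 mod 17^2.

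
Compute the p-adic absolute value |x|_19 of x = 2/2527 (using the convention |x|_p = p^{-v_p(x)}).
|2/2527|_19 = 361

Step 1 — compute v_19(x) by factoring powers of 19 out of the numerator and denominator: v_19(2/2527) = -2. Step 2 — apply |x|_p = p^{-v_p(x)} = 19^{2} = 361.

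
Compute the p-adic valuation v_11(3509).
v_11(3509) = 2

v_11(n) is the largest exponent k such that 11^k divides n. Factor out: 3509 = 11^2 · 29. (Sign doesn't affect v_p.) So v_11(3509) = 2.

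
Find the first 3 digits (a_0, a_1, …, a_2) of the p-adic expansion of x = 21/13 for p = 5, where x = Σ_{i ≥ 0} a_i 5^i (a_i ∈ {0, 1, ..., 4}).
(a_0, …, a_2) = (2, 3, 4)

v_5(21/13) = 0 (numerator and denominator both coprime to 5), so x ∈ ℤ_5^×. Compute digits iteratively via a_i = x_i mod 5, x_{i+1} = (x_i − a_i)/5, with x_0 = x:
  x_0 = 21/13;  a_0 = 2;  x_1 = (x_0 − 2)/5 = -1/13
  x_1 = -1/13;  a_1 = 3;  x_2 = (x_1 − 3)/5 = -8/13
  x_2 = -8/13;  a_2 = 4;  x_3 = (x_2 − 4)/5 = -12/13
Digits: (2, 3, 4).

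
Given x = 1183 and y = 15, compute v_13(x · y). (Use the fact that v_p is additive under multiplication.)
v_13(17745) = 2

v_p(x) = 2 (factor: 1183 = 13^2 · 7); v_p(y) = 0 (factor: 15 = 13^0 · 15). Additivity: v_p(xy) = v_p(x) + v_p(y) = 2 + 0 = 2. (Direct check: xy = 17745 = 13^2 · (105).)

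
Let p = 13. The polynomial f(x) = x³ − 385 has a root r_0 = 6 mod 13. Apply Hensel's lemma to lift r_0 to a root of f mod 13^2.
r_1 = 6 (mod 169)

Hensel: r_{i+1} = r_i − f(r_i)/f′(r_i) mod 13^{i+2}, where f′(x) = 3x². Iterate:
  r_0 = 6 (mod 13)
  r_1 = 6 (mod 169)
Final: r = 6 with f(r) ≡ 0 mod 13^2.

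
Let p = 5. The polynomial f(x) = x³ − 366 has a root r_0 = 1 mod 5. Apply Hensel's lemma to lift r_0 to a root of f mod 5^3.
r_2 = 56 (mod 125)

Hensel: r_{i+1} = r_i − f(r_i)/f′(r_i) mod 5^{i+2}, where f′(x) = 3x². Iterate:
  r_0 = 1 (mod 5)
  r_1 = 6 (mod 25)
  r_2 = 56 (mod 125)
Final: r = 56 with f(r) ≡ 0 mod 5^3.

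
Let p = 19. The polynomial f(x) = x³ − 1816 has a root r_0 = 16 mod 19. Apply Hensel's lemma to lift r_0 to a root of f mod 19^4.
r_3 = 81317 (mod 130321)

Hensel: r_{i+1} = r_i − f(r_i)/f′(r_i) mod 19^{i+2}, where f′(x) = 3x². Iterate:
  r_0 = 16 (mod 19)
  r_1 = 92 (mod 361)
  r_2 = 5868 (mod 6859)
  r_3 = 81317 (mod 130321)
Final: r = 81317 with f(r) ≡ 0 mod 19^4.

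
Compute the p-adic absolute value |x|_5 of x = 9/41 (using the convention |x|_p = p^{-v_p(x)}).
|9/41|_5 = 1

Step 1 — compute v_5(x) by factoring powers of 5 out of the numerator and denominator: v_5(9/41) = 0. Step 2 — apply |x|_p = p^{-v_p(x)} = 5^{0} = 1.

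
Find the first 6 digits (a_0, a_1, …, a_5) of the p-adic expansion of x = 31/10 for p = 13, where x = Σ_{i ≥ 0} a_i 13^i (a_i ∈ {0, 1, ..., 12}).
(a_0, …, a_5) = (7, 1, 9, 11, 3, 1)

v_13(31/10) = 0 (numerator and denominator both coprime to 13), so x ∈ ℤ_13^×. Compute digits iteratively via a_i = x_i mod 13, x_{i+1} = (x_i − a_i)/13, with x_0 = x:
  x_0 = 31/10;  a_0 = 7;  x_1 = (x_0 − 7)/13 = -3/10
  x_1 = -3/10;  a_1 = 1;  x_2 = (x_1 − 1)/13 = -1/10
  x_2 = -1/10;  a_2 = 9;  x_3 = (x_2 − 9)/13 = -7/10
  x_3 = -7/10;  a_3 = 11;  x_4 = (x_3 − 11)/13 = -9/10
  x_4 = -9/10;  a_4 = 3;  x_5 = (x_4 − 3)/13 = -3/10
  x_5 = -3/10;  a_5 = 1;  x_6 = (x_5 − 1)/13 = -1/10
Digits: (7, 1, 9, 11, 3, 1).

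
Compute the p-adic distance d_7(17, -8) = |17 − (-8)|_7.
d_7(17, -8) = 1

Step 1 — x − y = 17 − (-8) = 25. Step 2 — v_7(25) = 0 (factor: 25 = (7^0 · 25); the sign does not affect v_p). Step 3 — |x − y|_7 = 7^{0} = 1.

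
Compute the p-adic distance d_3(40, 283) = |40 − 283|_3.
d_3(40, 283) = 1/243

Step 1 — x − y = 40 − 283 = -243. Step 2 — v_3(-243) = 5 (factor: -243 = −(3^5 · 1); the sign does not affect v_p). Step 3 — |x − y|_3 = 3^{-5} = 1/243.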